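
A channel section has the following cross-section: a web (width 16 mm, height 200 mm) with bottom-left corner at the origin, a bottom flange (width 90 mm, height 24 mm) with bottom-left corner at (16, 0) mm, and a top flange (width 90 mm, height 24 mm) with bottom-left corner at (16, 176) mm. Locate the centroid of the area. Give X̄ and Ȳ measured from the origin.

web: A = 16 × 200 = 3200.00, centroid at (8.00, 100.00).
bottom flange: A = 90 × 24 = 2160.00, centroid at (61.00, 12.00).
top flange: A = 90 × 24 = 2160.00, centroid at (61.00, 188.00).
ΣA = 7520.00 mm², ΣAX̄ = 289120.00 mm³, ΣAȲ = 752000.00 mm³.
X̄ = 289120.00/7520.00 = 38.45 mm; Ȳ = 752000.00/7520.00 = 100.00 mm.

X̄ = 38.45 mm, Ȳ = 100.00 mm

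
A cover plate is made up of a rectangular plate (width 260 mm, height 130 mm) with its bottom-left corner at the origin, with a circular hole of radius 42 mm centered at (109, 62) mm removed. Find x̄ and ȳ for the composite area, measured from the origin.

Part | A | x̄ᵢ | ȳᵢ | A·x̄ᵢ | A·ȳᵢ
plate | 33800.00 | 130.00 | 65.00 | 4394000.00 | 2197000.00
hole | -5541.77 | 109.00 | 62.00 | -604052.87 | -343589.71
Σ | 28258.23 |  |  | 3789947.13 | 1853410.29
x̄ = 3789947.13 / 28258.23 = 134.12 mm
ȳ = 1853410.29 / 28258.23 = 65.59 mm

x̄ = 134.12 mm, ȳ = 65.59 mm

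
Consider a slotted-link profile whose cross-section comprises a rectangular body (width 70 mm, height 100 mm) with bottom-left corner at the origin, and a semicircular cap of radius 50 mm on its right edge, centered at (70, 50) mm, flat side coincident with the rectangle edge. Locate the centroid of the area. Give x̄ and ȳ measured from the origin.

rectangular body: A = 70 × 100 = 7000.00, centroid at (35.00, 50.00).
semicircular end: A = ½π·50² = 3926.99, centroid at (91.22, 50.00).
ΣA = 10926.99 mm²
ΣAx̄ = (7000.00)(35.00) + (3926.99)(91.22) = 603222.69 mm³
ΣAȳ = (7000.00)(50.00) + (3926.99)(50.00) = 546349.54 mm³
x̄ = 603222.69 / 10926.99 = 55.20 mm
ȳ = 546349.54 / 10926.99 = 50.00 mm

x̄ = 55.20 mm, ȳ = 50.00 mm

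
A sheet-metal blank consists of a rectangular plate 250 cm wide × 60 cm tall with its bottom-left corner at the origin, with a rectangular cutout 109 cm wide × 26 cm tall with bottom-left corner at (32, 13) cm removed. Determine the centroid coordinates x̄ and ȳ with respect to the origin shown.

x̄ = 133.97 cm, ȳ = 30.93 cm

plate: A = 250 × 60 = 15000.00, centroid at (125.00, 30.00).
hole: A = −(109 × 26) = -2834.00, centroid at (86.50, 26.00).
ΣA = 12166.00 cm²
ΣAx̄ = (15000.00)(125.00) + (-2834.00)(86.50) = 1629859.00 cm³
ΣAȳ = (15000.00)(30.00) + (-2834.00)(26.00) = 376316.00 cm³
x̄ = 1629859.00 / 12166.00 = 133.97 cm
ȳ = 376316.00 / 12166.00 = 30.93 cm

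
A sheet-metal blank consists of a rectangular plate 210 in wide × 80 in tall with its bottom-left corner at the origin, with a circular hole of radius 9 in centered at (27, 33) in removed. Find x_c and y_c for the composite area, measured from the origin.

x_c = 106.20 in, y_c = 40.11 in

plate: A = 210 × 80 = 16800.00, centroid at (105.00, 40.00).
hole: A = −π·9² = -254.47, centroid at (27.00, 33.00).
ΣA = 16545.53 in²
ΣAx_c = (16800.00)(105.00) + (-254.47)(27.00) = 1757129.34 in³
ΣAy_c = (16800.00)(40.00) + (-254.47)(33.00) = 663602.52 in³
x_c = 1757129.34 / 16545.53 = 106.20 in
y_c = 663602.52 / 16545.53 = 40.11 in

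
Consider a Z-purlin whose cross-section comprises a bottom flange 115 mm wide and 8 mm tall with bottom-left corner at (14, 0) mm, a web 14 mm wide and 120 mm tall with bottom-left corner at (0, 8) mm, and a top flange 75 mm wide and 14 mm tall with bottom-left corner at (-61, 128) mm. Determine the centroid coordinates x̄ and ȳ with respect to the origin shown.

x̄ = 14.48 mm, ȳ = 71.14 mm

bottom flange: A = 115 × 8 = 920.00, centroid at (71.50, 4.00).
web: A = 14 × 120 = 1680.00, centroid at (7.00, 68.00).
top flange: A = 75 × 14 = 1050.00, centroid at (-23.50, 135.00).
ΣA = 3650.00 mm², ΣAx̄ = 52865.00 mm³, ΣAȳ = 259670.00 mm³.
x̄ = 52865.00/3650.00 = 14.48 mm; ȳ = 259670.00/3650.00 = 71.14 mm.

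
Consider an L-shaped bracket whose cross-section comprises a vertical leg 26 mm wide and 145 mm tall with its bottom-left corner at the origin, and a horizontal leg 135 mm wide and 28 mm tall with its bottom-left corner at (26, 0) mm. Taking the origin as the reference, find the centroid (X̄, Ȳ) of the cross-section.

X̄ = 53.30 mm, Ȳ = 43.21 mm

vertical leg: A = 26 × 145 = 3770.00, centroid at (13.00, 72.50).
horizontal leg: A = 135 × 28 = 3780.00, centroid at (93.50, 14.00).
ΣA = 7550.00 mm²
ΣAX̄ = (3770.00)(13.00) + (3780.00)(93.50) = 402440.00 mm³
ΣAȲ = (3770.00)(72.50) + (3780.00)(14.00) = 326245.00 mm³
X̄ = 402440.00 / 7550.00 = 53.30 mm
Ȳ = 326245.00 / 7550.00 = 43.21 mm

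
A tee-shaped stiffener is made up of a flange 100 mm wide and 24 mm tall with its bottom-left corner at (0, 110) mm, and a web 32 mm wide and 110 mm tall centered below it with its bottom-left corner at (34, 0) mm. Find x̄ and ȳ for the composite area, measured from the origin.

web: A = 32 × 110 = 3520.00, centroid at (50.00, 55.00).
flange: A = 100 × 24 = 2400.00, centroid at (50.00, 122.00).
ΣA = 5920.00 mm², ΣAx̄ = 296000.00 mm³, ΣAȳ = 486400.00 mm³.
x̄ = 296000.00/5920.00 = 50.00 mm; ȳ = 486400.00/5920.00 = 82.16 mm.

x̄ = 50.00 mm, ȳ = 82.16 mm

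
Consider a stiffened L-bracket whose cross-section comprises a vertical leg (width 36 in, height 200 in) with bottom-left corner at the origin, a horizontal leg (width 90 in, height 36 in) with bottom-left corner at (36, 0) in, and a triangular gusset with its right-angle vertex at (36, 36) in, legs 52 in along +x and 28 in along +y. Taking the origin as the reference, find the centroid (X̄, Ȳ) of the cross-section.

X̄ = 38.58 in, Ȳ = 72.65 in

vertical leg: A = 36 × 200 = 7200.00, centroid at (18.00, 100.00).
horizontal leg: A = 90 × 36 = 3240.00, centroid at (81.00, 18.00).
gusset: A = ½·52·28 = 728.00, centroid at (53.33, 45.33).
ΣA = 11168.00 in²
ΣAX̄ = (7200.00)(18.00) + (3240.00)(81.00) + (728.00)(53.33) = 430866.67 in³
ΣAȲ = (7200.00)(100.00) + (3240.00)(18.00) + (728.00)(45.33) = 811322.67 in³
X̄ = 430866.67 / 11168.00 = 38.58 in
Ȳ = 811322.67 / 11168.00 = 72.65 in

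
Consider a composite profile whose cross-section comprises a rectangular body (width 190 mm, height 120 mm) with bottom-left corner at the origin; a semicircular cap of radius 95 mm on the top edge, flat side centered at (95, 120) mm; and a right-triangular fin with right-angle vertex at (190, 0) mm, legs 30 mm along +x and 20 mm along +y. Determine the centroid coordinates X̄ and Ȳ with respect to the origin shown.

rectangular body: A = 190 × 120 = 22800.00, centroid at (95.00, 60.00).
semicircular top: A = ½π·95² = 14176.44, centroid at (95.00, 160.32).
triangular fin: A = ½·30·20 = 300.00, centroid at (200.00, 6.67).
ΣA = 37276.44 mm², ΣAX̄ = 3572761.50 mm³, ΣAȲ = 3642755.76 mm³.
X̄ = 3572761.50/37276.44 = 95.85 mm; Ȳ = 3642755.76/37276.44 = 97.72 mm.

X̄ = 95.85 mm, Ȳ = 97.72 mm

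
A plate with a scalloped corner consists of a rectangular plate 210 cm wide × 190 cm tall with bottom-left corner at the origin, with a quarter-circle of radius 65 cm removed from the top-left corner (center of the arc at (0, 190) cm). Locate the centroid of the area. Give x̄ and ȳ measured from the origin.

plate: A = 210 × 190 = 39900.00, centroid at (105.00, 95.00).
removed quarter-circle: A = −¼π·65² = -3318.31, centroid at (27.59, 162.41).
ΣA = 36581.69 cm², ΣAx̄ = 4097958.33 cm³, ΣAȳ = 3251563.29 cm³.
x̄ = 4097958.33/36581.69 = 112.02 cm; ȳ = 3251563.29/36581.69 = 88.88 cm.

x̄ = 112.02 cm, ȳ = 88.88 cm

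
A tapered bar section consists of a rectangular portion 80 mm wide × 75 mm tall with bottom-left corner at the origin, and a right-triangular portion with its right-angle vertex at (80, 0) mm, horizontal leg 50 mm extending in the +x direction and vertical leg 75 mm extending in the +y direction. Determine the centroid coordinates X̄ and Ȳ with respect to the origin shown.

X̄ = 53.49 mm, Ȳ = 34.52 mm

rectangular portion: A = 80 × 75 = 6000.00, centroid at (40.00, 37.50).
triangular portion: A = ½·50·75 = 1875.00, centroid at (96.67, 25.00).
ΣA = 7875.00 mm²
ΣAX̄ = (6000.00)(40.00) + (1875.00)(96.67) = 421250.00 mm³
ΣAȲ = (6000.00)(37.50) + (1875.00)(25.00) = 271875.00 mm³
X̄ = 421250.00 / 7875.00 = 53.49 mm
Ȳ = 271875.00 / 7875.00 = 34.52 mm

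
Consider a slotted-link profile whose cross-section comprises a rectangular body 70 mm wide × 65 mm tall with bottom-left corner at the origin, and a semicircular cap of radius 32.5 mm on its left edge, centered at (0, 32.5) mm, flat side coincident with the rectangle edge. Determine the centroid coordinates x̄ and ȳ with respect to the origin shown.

x̄ = 21.96 mm, ȳ = 32.50 mm

Part | A | x̄ᵢ | ȳᵢ | A·x̄ᵢ | A·ȳᵢ
rectangular body | 4550.00 | 35.00 | 32.50 | 159250.00 | 147875.00
semicircular end | 1659.15 | -13.79 | 32.50 | -22885.42 | 53922.49
Σ | 6209.15 |  |  | 136364.58 | 201797.49
x̄ = 136364.58 / 6209.15 = 21.96 mm
ȳ = 201797.49 / 6209.15 = 32.50 mm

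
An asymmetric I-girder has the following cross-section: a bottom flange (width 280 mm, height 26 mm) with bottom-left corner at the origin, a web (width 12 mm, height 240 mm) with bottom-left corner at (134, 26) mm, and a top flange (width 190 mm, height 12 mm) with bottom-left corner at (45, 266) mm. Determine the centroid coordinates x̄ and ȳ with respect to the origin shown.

bottom flange: A = 280 × 26 = 7280.00, centroid at (140.00, 13.00).
web: A = 12 × 240 = 2880.00, centroid at (140.00, 146.00).
top flange: A = 190 × 12 = 2280.00, centroid at (140.00, 272.00).
ΣA = 12440.00 mm²
ΣAx̄ = (7280.00)(140.00) + (2880.00)(140.00) + (2280.00)(140.00) = 1741600.00 mm³
ΣAȳ = (7280.00)(13.00) + (2880.00)(146.00) + (2280.00)(272.00) = 1135280.00 mm³
x̄ = 1741600.00 / 12440.00 = 140.00 mm
ȳ = 1135280.00 / 12440.00 = 91.26 mm

x̄ = 140.00 mm, ȳ = 91.26 mm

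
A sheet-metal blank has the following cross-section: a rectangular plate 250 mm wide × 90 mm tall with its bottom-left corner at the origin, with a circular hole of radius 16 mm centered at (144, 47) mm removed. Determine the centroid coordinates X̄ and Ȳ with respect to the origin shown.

Part | A | x̄ᵢ | ȳᵢ | A·x̄ᵢ | A·ȳᵢ
plate | 22500.00 | 125.00 | 45.00 | 2812500.00 | 1012500.00
hole | -804.25 | 144.00 | 47.00 | -115811.67 | -37799.64
Σ | 21695.75 |  |  | 2696688.33 | 974700.36
X̄ = 2696688.33 / 21695.75 = 124.30 mm
Ȳ = 974700.36 / 21695.75 = 44.93 mm

X̄ = 124.30 mm, Ȳ = 44.93 mm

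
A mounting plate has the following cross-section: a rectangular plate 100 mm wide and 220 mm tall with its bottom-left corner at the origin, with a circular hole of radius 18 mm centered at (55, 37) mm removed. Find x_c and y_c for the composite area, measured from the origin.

x_c = 49.76 mm, y_c = 113.54 mm

plate: A = 100 × 220 = 22000.00, centroid at (50.00, 110.00).
hole: A = −π·18² = -1017.88, centroid at (55.00, 37.00).
ΣA = 20982.12 mm², ΣAx_c = 1044016.82 mm³, ΣAy_c = 2382338.59 mm³.
x_c = 1044016.82/20982.12 = 49.76 mm; y_c = 2382338.59/20982.12 = 113.54 mm.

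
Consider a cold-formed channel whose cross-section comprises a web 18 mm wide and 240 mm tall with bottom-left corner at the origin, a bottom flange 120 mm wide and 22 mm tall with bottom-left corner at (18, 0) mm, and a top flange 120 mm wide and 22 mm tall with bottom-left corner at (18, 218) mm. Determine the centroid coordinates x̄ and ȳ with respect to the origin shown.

x̄ = 46.95 mm, ȳ = 120.00 mm

web: A = 18 × 240 = 4320.00, centroid at (9.00, 120.00).
bottom flange: A = 120 × 22 = 2640.00, centroid at (78.00, 11.00).
top flange: A = 120 × 22 = 2640.00, centroid at (78.00, 229.00).
ΣA = 9600.00 mm², ΣAx̄ = 450720.00 mm³, ΣAȳ = 1152000.00 mm³.
x̄ = 450720.00/9600.00 = 46.95 mm; ȳ = 1152000.00/9600.00 = 120.00 mm.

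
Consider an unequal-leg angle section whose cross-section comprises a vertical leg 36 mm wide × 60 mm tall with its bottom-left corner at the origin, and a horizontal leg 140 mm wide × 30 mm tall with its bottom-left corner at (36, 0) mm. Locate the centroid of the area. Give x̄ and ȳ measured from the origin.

vertical leg: A = 36 × 60 = 2160.00, centroid at (18.00, 30.00).
horizontal leg: A = 140 × 30 = 4200.00, centroid at (106.00, 15.00).
ΣA = 6360.00 mm², ΣAx̄ = 484080.00 mm³, ΣAȳ = 127800.00 mm³.
x̄ = 484080.00/6360.00 = 76.11 mm; ȳ = 127800.00/6360.00 = 20.09 mm.

x̄ = 76.11 mm, ȳ = 20.09 mm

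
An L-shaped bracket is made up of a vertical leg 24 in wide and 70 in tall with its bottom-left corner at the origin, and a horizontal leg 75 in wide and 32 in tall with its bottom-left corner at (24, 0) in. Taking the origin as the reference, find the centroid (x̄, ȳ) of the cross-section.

x̄ = 41.12 in, ȳ = 23.82 in

vertical leg: A = 24 × 70 = 1680.00, centroid at (12.00, 35.00).
horizontal leg: A = 75 × 32 = 2400.00, centroid at (61.50, 16.00).
ΣA = 4080.00 in²
ΣAx̄ = (1680.00)(12.00) + (2400.00)(61.50) = 167760.00 in³
ΣAȳ = (1680.00)(35.00) + (2400.00)(16.00) = 97200.00 in³
x̄ = 167760.00 / 4080.00 = 41.12 in
ȳ = 97200.00 / 4080.00 = 23.82 in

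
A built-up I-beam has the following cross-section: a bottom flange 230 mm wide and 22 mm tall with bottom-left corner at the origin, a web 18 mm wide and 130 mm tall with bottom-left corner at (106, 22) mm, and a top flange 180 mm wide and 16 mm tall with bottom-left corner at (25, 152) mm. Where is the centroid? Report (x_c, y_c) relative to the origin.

x_c = 115.00 mm, y_c = 70.04 mm

Part | A | x̄ᵢ | ȳᵢ | A·x̄ᵢ | A·ȳᵢ
bottom flange | 5060.00 | 115.00 | 11.00 | 581900.00 | 55660.00
web | 2340.00 | 115.00 | 87.00 | 269100.00 | 203580.00
top flange | 2880.00 | 115.00 | 160.00 | 331200.00 | 460800.00
Σ | 10280.00 |  |  | 1182200.00 | 720040.00
x_c = 1182200.00 / 10280.00 = 115.00 mm
y_c = 720040.00 / 10280.00 = 70.04 mm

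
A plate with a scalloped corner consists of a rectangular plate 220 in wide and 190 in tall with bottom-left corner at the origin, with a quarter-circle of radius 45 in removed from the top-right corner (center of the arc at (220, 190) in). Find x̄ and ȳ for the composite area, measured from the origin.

Part | A | x̄ᵢ | ȳᵢ | A·x̄ᵢ | A·ȳᵢ
plate | 41800.00 | 110.00 | 95.00 | 4598000.00 | 3971000.00
removed quarter-circle | -1590.43 | 200.90 | 170.90 | -319519.88 | -271806.94
Σ | 40209.57 |  |  | 4278480.12 | 3699193.06
x̄ = 4278480.12 / 40209.57 = 106.40 in
ȳ = 3699193.06 / 40209.57 = 92.00 in

x̄ = 106.40 in, ȳ = 92.00 in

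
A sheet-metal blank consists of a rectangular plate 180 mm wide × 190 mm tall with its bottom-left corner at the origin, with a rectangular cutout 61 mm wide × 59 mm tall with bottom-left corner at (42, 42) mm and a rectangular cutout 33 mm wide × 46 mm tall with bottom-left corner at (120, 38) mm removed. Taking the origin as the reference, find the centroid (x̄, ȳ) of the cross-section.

plate: A = 180 × 190 = 34200.00, centroid at (90.00, 95.00).
hole 1: A = −(61 × 59) = -3599.00, centroid at (72.50, 71.50).
hole 2: A = −(33 × 46) = -1518.00, centroid at (136.50, 61.00).
ΣA = 29083.00 mm², ΣAx̄ = 2609865.50 mm³, ΣAȳ = 2899073.50 mm³.
x̄ = 2609865.50/29083.00 = 89.74 mm; ȳ = 2899073.50/29083.00 = 99.68 mm.

x̄ = 89.74 mm, ȳ = 99.68 mm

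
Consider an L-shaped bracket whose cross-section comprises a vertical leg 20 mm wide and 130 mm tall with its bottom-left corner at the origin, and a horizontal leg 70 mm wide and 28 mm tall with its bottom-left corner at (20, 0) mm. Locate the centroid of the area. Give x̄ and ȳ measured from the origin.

vertical leg: A = 20 × 130 = 2600.00, centroid at (10.00, 65.00).
horizontal leg: A = 70 × 28 = 1960.00, centroid at (55.00, 14.00).
ΣA = 4560.00 mm², ΣAx̄ = 133800.00 mm³, ΣAȳ = 196440.00 mm³.
x̄ = 133800.00/4560.00 = 29.34 mm; ȳ = 196440.00/4560.00 = 43.08 mm.

x̄ = 29.34 mm, ȳ = 43.08 mm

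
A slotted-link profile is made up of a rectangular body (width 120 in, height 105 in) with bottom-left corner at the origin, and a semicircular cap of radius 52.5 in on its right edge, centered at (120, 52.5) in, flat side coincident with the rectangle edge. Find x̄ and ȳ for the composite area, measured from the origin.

rectangular body: A = 120 × 105 = 12600.00, centroid at (60.00, 52.50).
semicircular end: A = ½π·52.5² = 4329.51, centroid at (142.28, 52.50).
ΣA = 16929.51 in², ΣAx̄ = 1372009.64 in³, ΣAȳ = 888799.14 in³.
x̄ = 1372009.64/16929.51 = 81.04 in; ȳ = 888799.14/16929.51 = 52.50 in.

x̄ = 81.04 in, ȳ = 52.50 in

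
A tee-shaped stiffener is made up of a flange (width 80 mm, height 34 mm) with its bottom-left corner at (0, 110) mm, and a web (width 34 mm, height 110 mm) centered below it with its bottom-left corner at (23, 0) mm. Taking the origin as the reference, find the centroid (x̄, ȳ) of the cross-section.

Part | A | x̄ᵢ | ȳᵢ | A·x̄ᵢ | A·ȳᵢ
web | 3740.00 | 40.00 | 55.00 | 149600.00 | 205700.00
flange | 2720.00 | 40.00 | 127.00 | 108800.00 | 345440.00
Σ | 6460.00 |  |  | 258400.00 | 551140.00
x̄ = 258400.00 / 6460.00 = 40.00 mm
ȳ = 551140.00 / 6460.00 = 85.32 mm

x̄ = 40.00 mm, ȳ = 85.32 mm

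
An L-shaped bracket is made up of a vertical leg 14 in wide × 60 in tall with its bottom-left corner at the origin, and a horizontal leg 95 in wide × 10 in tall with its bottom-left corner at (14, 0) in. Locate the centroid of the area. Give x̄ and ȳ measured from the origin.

x̄ = 35.92 in, ȳ = 16.73 in

Part | A | x̄ᵢ | ȳᵢ | A·x̄ᵢ | A·ȳᵢ
vertical leg | 840.00 | 7.00 | 30.00 | 5880.00 | 25200.00
horizontal leg | 950.00 | 61.50 | 5.00 | 58425.00 | 4750.00
Σ | 1790.00 |  |  | 64305.00 | 29950.00
x̄ = 64305.00 / 1790.00 = 35.92 in
ȳ = 29950.00 / 1790.00 = 16.73 in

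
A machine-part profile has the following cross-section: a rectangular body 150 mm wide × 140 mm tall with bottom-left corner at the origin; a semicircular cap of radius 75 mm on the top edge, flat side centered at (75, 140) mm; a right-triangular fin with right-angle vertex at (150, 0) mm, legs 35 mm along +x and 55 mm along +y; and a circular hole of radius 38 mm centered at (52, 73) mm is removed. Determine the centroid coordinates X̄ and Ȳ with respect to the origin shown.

X̄ = 82.15 mm, Ȳ = 101.85 mm

Part | A | x̄ᵢ | ȳᵢ | A·x̄ᵢ | A·ȳᵢ
rectangular body | 21000.00 | 75.00 | 70.00 | 1575000.00 | 1470000.00
semicircular top | 8835.73 | 75.00 | 171.83 | 662679.70 | 1518252.11
triangular fin | 962.50 | 161.67 | 18.33 | 155604.17 | 17645.83
hole | -4536.46 | 52.00 | 73.00 | -235895.91 | -331161.56
Σ | 26261.77 |  |  | 2157387.96 | 2674736.38
X̄ = 2157387.96 / 26261.77 = 82.15 mm
Ȳ = 2674736.38 / 26261.77 = 101.85 mm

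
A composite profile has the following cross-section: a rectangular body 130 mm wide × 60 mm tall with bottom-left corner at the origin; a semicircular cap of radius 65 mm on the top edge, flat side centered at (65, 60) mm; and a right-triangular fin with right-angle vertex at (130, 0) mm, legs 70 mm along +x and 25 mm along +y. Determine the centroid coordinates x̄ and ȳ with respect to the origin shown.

x̄ = 70.05 mm, ȳ = 53.72 mm

rectangular body: A = 130 × 60 = 7800.00, centroid at (65.00, 30.00).
semicircular top: A = ½π·65² = 6636.61, centroid at (65.00, 87.59).
triangular fin: A = ½·70·25 = 875.00, centroid at (153.33, 8.33).
ΣA = 15311.61 mm², ΣAx̄ = 1072546.61 mm³, ΣAȳ = 822571.87 mm³.
x̄ = 1072546.61/15311.61 = 70.05 mm; ȳ = 822571.87/15311.61 = 53.72 mm.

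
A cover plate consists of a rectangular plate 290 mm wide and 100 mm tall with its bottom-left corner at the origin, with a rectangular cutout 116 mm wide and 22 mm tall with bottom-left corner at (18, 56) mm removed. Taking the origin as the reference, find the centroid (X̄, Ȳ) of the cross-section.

plate: A = 290 × 100 = 29000.00, centroid at (145.00, 50.00).
hole: A = −(116 × 22) = -2552.00, centroid at (76.00, 67.00).
ΣA = 26448.00 mm²
ΣAX̄ = (29000.00)(145.00) + (-2552.00)(76.00) = 4011048.00 mm³
ΣAȲ = (29000.00)(50.00) + (-2552.00)(67.00) = 1279016.00 mm³
X̄ = 4011048.00 / 26448.00 = 151.66 mm
Ȳ = 1279016.00 / 26448.00 = 48.36 mm

X̄ = 151.66 mm, Ȳ = 48.36 mm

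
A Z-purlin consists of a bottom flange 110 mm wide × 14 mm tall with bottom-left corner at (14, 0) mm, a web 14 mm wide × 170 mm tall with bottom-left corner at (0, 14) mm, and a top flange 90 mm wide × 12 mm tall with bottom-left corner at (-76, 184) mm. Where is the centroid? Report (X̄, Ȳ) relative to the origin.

X̄ = 17.89 mm, Ȳ = 90.32 mm

bottom flange: A = 110 × 14 = 1540.00, centroid at (69.00, 7.00).
web: A = 14 × 170 = 2380.00, centroid at (7.00, 99.00).
top flange: A = 90 × 12 = 1080.00, centroid at (-31.00, 190.00).
ΣA = 5000.00 mm²
ΣAX̄ = (1540.00)(69.00) + (2380.00)(7.00) + (1080.00)(-31.00) = 89440.00 mm³
ΣAȲ = (1540.00)(7.00) + (2380.00)(99.00) + (1080.00)(190.00) = 451600.00 mm³
X̄ = 89440.00 / 5000.00 = 17.89 mm
Ȳ = 451600.00 / 5000.00 = 90.32 mm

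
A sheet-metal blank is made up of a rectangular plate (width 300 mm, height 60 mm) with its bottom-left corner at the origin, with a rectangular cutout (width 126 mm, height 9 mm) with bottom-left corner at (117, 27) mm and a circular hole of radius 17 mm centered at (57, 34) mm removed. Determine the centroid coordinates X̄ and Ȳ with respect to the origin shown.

Part | A | x̄ᵢ | ȳᵢ | A·x̄ᵢ | A·ȳᵢ
plate | 18000.00 | 150.00 | 30.00 | 2700000.00 | 540000.00
hole 1 | -1134.00 | 180.00 | 31.50 | -204120.00 | -35721.00
hole 2 | -907.92 | 57.00 | 34.00 | -51751.46 | -30869.29
Σ | 15958.08 |  |  | 2444128.54 | 473409.71
X̄ = 2444128.54 / 15958.08 = 153.16 mm
Ȳ = 473409.71 / 15958.08 = 29.67 mm

X̄ = 153.16 mm, Ȳ = 29.67 mm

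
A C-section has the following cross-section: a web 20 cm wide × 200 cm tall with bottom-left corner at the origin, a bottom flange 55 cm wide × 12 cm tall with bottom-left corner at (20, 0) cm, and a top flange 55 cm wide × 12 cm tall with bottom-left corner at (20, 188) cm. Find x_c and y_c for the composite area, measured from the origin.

x_c = 19.30 cm, y_c = 100.00 cm

web: A = 20 × 200 = 4000.00, centroid at (10.00, 100.00).
bottom flange: A = 55 × 12 = 660.00, centroid at (47.50, 6.00).
top flange: A = 55 × 12 = 660.00, centroid at (47.50, 194.00).
ΣA = 5320.00 cm²
ΣAx_c = (4000.00)(10.00) + (660.00)(47.50) + (660.00)(47.50) = 102700.00 cm³
ΣAy_c = (4000.00)(100.00) + (660.00)(6.00) + (660.00)(194.00) = 532000.00 cm³
x_c = 102700.00 / 5320.00 = 19.30 cm
y_c = 532000.00 / 5320.00 = 100.00 cm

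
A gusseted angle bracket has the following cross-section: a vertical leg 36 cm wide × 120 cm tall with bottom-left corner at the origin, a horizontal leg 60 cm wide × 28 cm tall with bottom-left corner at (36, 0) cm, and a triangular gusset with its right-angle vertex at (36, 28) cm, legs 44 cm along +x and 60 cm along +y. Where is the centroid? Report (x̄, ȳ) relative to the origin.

Part | A | x̄ᵢ | ȳᵢ | A·x̄ᵢ | A·ȳᵢ
vertical leg | 4320.00 | 18.00 | 60.00 | 77760.00 | 259200.00
horizontal leg | 1680.00 | 66.00 | 14.00 | 110880.00 | 23520.00
gusset | 1320.00 | 50.67 | 48.00 | 66880.00 | 63360.00
Σ | 7320.00 |  |  | 255520.00 | 346080.00
x̄ = 255520.00 / 7320.00 = 34.91 cm
ȳ = 346080.00 / 7320.00 = 47.28 cm

x̄ = 34.91 cm, ȳ = 47.28 cm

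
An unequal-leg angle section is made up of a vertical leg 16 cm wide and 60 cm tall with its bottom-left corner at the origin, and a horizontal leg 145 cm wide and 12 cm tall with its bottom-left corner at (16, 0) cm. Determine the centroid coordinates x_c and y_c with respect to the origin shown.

x_c = 59.88 cm, y_c = 14.53 cm

vertical leg: A = 16 × 60 = 960.00, centroid at (8.00, 30.00).
horizontal leg: A = 145 × 12 = 1740.00, centroid at (88.50, 6.00).
ΣA = 2700.00 cm²
ΣAx_c = (960.00)(8.00) + (1740.00)(88.50) = 161670.00 cm³
ΣAy_c = (960.00)(30.00) + (1740.00)(6.00) = 39240.00 cm³
x_c = 161670.00 / 2700.00 = 59.88 cm
y_c = 39240.00 / 2700.00 = 14.53 cm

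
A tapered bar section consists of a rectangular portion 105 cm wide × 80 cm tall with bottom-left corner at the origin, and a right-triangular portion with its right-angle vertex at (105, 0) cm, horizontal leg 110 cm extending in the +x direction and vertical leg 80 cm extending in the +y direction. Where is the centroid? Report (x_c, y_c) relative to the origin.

x_c = 83.15 cm, y_c = 35.42 cm

rectangular portion: A = 105 × 80 = 8400.00, centroid at (52.50, 40.00).
triangular portion: A = ½·110·80 = 4400.00, centroid at (141.67, 26.67).
ΣA = 12800.00 cm²
ΣAx_c = (8400.00)(52.50) + (4400.00)(141.67) = 1064333.33 cm³
ΣAy_c = (8400.00)(40.00) + (4400.00)(26.67) = 453333.33 cm³
x_c = 1064333.33 / 12800.00 = 83.15 cm
y_c = 453333.33 / 12800.00 = 35.42 cm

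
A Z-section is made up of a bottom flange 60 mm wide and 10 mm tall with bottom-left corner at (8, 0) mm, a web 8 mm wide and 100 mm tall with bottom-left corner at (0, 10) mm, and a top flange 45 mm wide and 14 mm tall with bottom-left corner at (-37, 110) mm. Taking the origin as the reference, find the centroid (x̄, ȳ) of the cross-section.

x̄ = 8.31 mm, ȳ = 61.43 mm

bottom flange: A = 60 × 10 = 600.00, centroid at (38.00, 5.00).
web: A = 8 × 100 = 800.00, centroid at (4.00, 60.00).
top flange: A = 45 × 14 = 630.00, centroid at (-14.50, 117.00).
ΣA = 2030.00 mm²
ΣAx̄ = (600.00)(38.00) + (800.00)(4.00) + (630.00)(-14.50) = 16865.00 mm³
ΣAȳ = (600.00)(5.00) + (800.00)(60.00) + (630.00)(117.00) = 124710.00 mm³
x̄ = 16865.00 / 2030.00 = 8.31 mm
ȳ = 124710.00 / 2030.00 = 61.43 mm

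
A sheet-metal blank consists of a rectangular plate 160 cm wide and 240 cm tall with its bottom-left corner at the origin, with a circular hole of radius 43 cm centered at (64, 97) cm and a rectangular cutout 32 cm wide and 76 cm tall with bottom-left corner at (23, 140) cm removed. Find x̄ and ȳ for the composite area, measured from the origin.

Part | A | x̄ᵢ | ȳᵢ | A·x̄ᵢ | A·ȳᵢ
plate | 38400.00 | 80.00 | 120.00 | 3072000.00 | 4608000.00
hole 1 | -5808.80 | 64.00 | 97.00 | -371763.51 | -563454.07
hole 2 | -2432.00 | 39.00 | 178.00 | -94848.00 | -432896.00
Σ | 30159.20 |  |  | 2605388.49 | 3611649.93
x̄ = 2605388.49 / 30159.20 = 86.39 cm
ȳ = 3611649.93 / 30159.20 = 119.75 cm

x̄ = 86.39 cm, ȳ = 119.75 cm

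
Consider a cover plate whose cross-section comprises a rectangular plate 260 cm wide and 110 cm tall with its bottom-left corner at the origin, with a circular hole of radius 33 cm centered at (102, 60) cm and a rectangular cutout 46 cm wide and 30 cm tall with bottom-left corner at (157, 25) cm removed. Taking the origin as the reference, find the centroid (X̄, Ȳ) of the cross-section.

X̄ = 131.13 cm, Ȳ = 55.15 cm

plate: A = 260 × 110 = 28600.00, centroid at (130.00, 55.00).
hole 1: A = −π·33² = -3421.19, centroid at (102.00, 60.00).
hole 2: A = −(46 × 30) = -1380.00, centroid at (180.00, 40.00).
ΣA = 23798.81 cm²
ΣAX̄ = (28600.00)(130.00) + (-3421.19)(102.00) + (-1380.00)(180.00) = 3120638.17 cm³
ΣAȲ = (28600.00)(55.00) + (-3421.19)(60.00) + (-1380.00)(40.00) = 1312528.34 cm³
X̄ = 3120638.17 / 23798.81 = 131.13 cm
Ȳ = 1312528.34 / 23798.81 = 55.15 cm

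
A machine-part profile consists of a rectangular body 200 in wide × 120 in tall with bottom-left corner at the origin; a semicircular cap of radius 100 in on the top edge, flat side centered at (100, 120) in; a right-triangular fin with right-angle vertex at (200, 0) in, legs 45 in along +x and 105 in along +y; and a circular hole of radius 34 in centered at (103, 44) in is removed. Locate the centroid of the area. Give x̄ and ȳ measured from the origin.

Part | A | x̄ᵢ | ȳᵢ | A·x̄ᵢ | A·ȳᵢ
rectangular body | 24000.00 | 100.00 | 60.00 | 2400000.00 | 1440000.00
semicircular top | 15707.96 | 100.00 | 162.44 | 1570796.33 | 2551622.26
triangular fin | 2362.50 | 215.00 | 35.00 | 507937.50 | 82687.50
hole | -3631.68 | 103.00 | 44.00 | -374063.15 | -159793.97
Σ | 38438.78 |  |  | 4104670.67 | 3914515.79
x̄ = 4104670.67 / 38438.78 = 106.78 in
ȳ = 3914515.79 / 38438.78 = 101.84 in

x̄ = 106.78 in, ȳ = 101.84 in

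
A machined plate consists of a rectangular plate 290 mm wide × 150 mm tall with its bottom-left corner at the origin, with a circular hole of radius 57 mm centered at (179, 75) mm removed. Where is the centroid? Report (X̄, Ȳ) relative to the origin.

X̄ = 134.58 mm, Ȳ = 75.00 mm

Part | A | x̄ᵢ | ȳᵢ | A·x̄ᵢ | A·ȳᵢ
plate | 43500.00 | 145.00 | 75.00 | 6307500.00 | 3262500.00
hole | -10207.03 | 179.00 | 75.00 | -1827059.18 | -765527.59
Σ | 33292.97 |  |  | 4480440.82 | 2496972.41
X̄ = 4480440.82 / 33292.97 = 134.58 mm
Ȳ = 2496972.41 / 33292.97 = 75.00 mm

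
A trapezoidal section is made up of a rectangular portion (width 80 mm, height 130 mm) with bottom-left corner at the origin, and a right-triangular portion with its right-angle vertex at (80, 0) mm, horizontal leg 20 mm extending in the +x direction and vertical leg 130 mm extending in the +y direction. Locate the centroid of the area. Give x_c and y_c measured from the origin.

rectangular portion: A = 80 × 130 = 10400.00, centroid at (40.00, 65.00).
triangular portion: A = ½·20·130 = 1300.00, centroid at (86.67, 43.33).
ΣA = 11700.00 mm², ΣAx_c = 528666.67 mm³, ΣAy_c = 732333.33 mm³.
x_c = 528666.67/11700.00 = 45.19 mm; y_c = 732333.33/11700.00 = 62.59 mm.

x_c = 45.19 mm, y_c = 62.59 mm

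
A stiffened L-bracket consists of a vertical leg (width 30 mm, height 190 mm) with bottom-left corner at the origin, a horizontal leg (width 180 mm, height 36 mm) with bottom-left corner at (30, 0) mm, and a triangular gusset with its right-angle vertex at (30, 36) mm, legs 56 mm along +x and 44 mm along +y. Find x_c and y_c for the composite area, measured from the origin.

x_c = 68.82 mm, y_c = 53.73 mm

Part | A | x̄ᵢ | ȳᵢ | A·x̄ᵢ | A·ȳᵢ
vertical leg | 5700.00 | 15.00 | 95.00 | 85500.00 | 541500.00
horizontal leg | 6480.00 | 120.00 | 18.00 | 777600.00 | 116640.00
gusset | 1232.00 | 48.67 | 50.67 | 59957.33 | 62421.33
Σ | 13412.00 |  |  | 923057.33 | 720561.33
x_c = 923057.33 / 13412.00 = 68.82 mm
y_c = 720561.33 / 13412.00 = 53.73 mm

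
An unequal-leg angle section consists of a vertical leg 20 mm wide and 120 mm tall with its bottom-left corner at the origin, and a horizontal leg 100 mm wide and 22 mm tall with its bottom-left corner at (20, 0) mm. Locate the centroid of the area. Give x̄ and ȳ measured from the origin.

x̄ = 38.70 mm, ȳ = 36.57 mm

vertical leg: A = 20 × 120 = 2400.00, centroid at (10.00, 60.00).
horizontal leg: A = 100 × 22 = 2200.00, centroid at (70.00, 11.00).
ΣA = 4600.00 mm², ΣAx̄ = 178000.00 mm³, ΣAȳ = 168200.00 mm³.
x̄ = 178000.00/4600.00 = 38.70 mm; ȳ = 168200.00/4600.00 = 36.57 mm.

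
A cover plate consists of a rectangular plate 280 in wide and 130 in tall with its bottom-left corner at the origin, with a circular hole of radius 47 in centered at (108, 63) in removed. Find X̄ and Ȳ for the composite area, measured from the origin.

plate: A = 280 × 130 = 36400.00, centroid at (140.00, 65.00).
hole: A = −π·47² = -6939.78, centroid at (108.00, 63.00).
ΣA = 29460.22 in²
ΣAX̄ = (36400.00)(140.00) + (-6939.78)(108.00) = 4346503.96 in³
ΣAȲ = (36400.00)(65.00) + (-6939.78)(63.00) = 1928793.98 in³
X̄ = 4346503.96 / 29460.22 = 147.54 in
Ȳ = 1928793.98 / 29460.22 = 65.47 in

X̄ = 147.54 in, Ȳ = 65.47 in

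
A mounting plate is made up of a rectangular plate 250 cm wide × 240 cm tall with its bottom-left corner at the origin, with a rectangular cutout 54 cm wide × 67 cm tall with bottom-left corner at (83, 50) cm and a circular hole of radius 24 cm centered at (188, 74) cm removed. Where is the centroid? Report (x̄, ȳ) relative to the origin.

x̄ = 123.91 cm, ȳ = 123.95 cm

plate: A = 250 × 240 = 60000.00, centroid at (125.00, 120.00).
hole 1: A = −(54 × 67) = -3618.00, centroid at (110.00, 83.50).
hole 2: A = −π·24² = -1809.56, centroid at (188.00, 74.00).
ΣA = 54572.44 cm²
ΣAx̄ = (60000.00)(125.00) + (-3618.00)(110.00) + (-1809.56)(188.00) = 6761823.21 cm³
ΣAȳ = (60000.00)(120.00) + (-3618.00)(83.50) + (-1809.56)(74.00) = 6763989.75 cm³
x̄ = 6761823.21 / 54572.44 = 123.91 cm
ȳ = 6763989.75 / 54572.44 = 123.95 cm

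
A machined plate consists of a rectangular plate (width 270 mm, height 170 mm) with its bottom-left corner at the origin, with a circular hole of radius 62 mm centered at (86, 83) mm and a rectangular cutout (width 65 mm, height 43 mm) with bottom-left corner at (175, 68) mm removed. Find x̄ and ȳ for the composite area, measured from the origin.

Part | A | x̄ᵢ | ȳᵢ | A·x̄ᵢ | A·ȳᵢ
plate | 45900.00 | 135.00 | 85.00 | 6196500.00 | 3901500.00
hole 1 | -12076.28 | 86.00 | 83.00 | -1038560.27 | -1002331.42
hole 2 | -2795.00 | 207.50 | 89.50 | -579962.50 | -250152.50
Σ | 31028.72 |  |  | 4577977.23 | 2649016.08
x̄ = 4577977.23 / 31028.72 = 147.54 mm
ȳ = 2649016.08 / 31028.72 = 85.37 mm

x̄ = 147.54 mm, ȳ = 85.37 mm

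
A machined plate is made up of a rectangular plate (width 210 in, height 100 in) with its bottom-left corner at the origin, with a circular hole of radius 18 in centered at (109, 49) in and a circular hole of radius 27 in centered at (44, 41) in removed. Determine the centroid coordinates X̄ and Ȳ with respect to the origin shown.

X̄ = 112.67 in, Ȳ = 51.22 in

plate: A = 210 × 100 = 21000.00, centroid at (105.00, 50.00).
hole 1: A = −π·18² = -1017.88, centroid at (109.00, 49.00).
hole 2: A = −π·27² = -2290.22, centroid at (44.00, 41.00).
ΣA = 17691.90 in², ΣAX̄ = 1993281.79 in³, ΣAȲ = 906225.01 in³.
X̄ = 1993281.79/17691.90 = 112.67 in; Ȳ = 906225.01/17691.90 = 51.22 in.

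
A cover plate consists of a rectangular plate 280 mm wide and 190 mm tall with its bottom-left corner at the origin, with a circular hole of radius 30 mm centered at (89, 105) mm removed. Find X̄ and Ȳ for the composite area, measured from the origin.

X̄ = 142.86 mm, Ȳ = 94.44 mm

Part | A | x̄ᵢ | ȳᵢ | A·x̄ᵢ | A·ȳᵢ
plate | 53200.00 | 140.00 | 95.00 | 7448000.00 | 5054000.00
hole | -2827.43 | 89.00 | 105.00 | -251641.57 | -296880.51
Σ | 50372.57 |  |  | 7196358.43 | 4757119.49
X̄ = 7196358.43 / 50372.57 = 142.86 mm
Ȳ = 4757119.49 / 50372.57 = 94.44 mm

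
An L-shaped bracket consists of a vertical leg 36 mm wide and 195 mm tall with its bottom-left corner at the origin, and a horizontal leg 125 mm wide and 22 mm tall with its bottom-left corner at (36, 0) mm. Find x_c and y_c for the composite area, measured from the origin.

vertical leg: A = 36 × 195 = 7020.00, centroid at (18.00, 97.50).
horizontal leg: A = 125 × 22 = 2750.00, centroid at (98.50, 11.00).
ΣA = 9770.00 mm², ΣAx_c = 397235.00 mm³, ΣAy_c = 714700.00 mm³.
x_c = 397235.00/9770.00 = 40.66 mm; y_c = 714700.00/9770.00 = 73.15 mm.

x_c = 40.66 mm, y_c = 73.15 mm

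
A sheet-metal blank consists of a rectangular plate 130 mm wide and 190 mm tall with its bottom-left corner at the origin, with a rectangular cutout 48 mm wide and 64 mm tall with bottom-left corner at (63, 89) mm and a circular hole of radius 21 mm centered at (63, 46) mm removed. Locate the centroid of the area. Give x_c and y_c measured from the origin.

plate: A = 130 × 190 = 24700.00, centroid at (65.00, 95.00).
hole 1: A = −(48 × 64) = -3072.00, centroid at (87.00, 121.00).
hole 2: A = −π·21² = -1385.44, centroid at (63.00, 46.00).
ΣA = 20242.56 mm²
ΣAx_c = (24700.00)(65.00) + (-3072.00)(87.00) + (-1385.44)(63.00) = 1250953.13 mm³
ΣAy_c = (24700.00)(95.00) + (-3072.00)(121.00) + (-1385.44)(46.00) = 1911057.65 mm³
x_c = 1250953.13 / 20242.56 = 61.80 mm
y_c = 1911057.65 / 20242.56 = 94.41 mm

x_c = 61.80 mm, y_c = 94.41 mm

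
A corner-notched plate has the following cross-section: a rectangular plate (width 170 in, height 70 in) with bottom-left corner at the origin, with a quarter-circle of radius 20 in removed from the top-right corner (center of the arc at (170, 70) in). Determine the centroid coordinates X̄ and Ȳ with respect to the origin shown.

X̄ = 82.93 in, Ȳ = 34.28 in

plate: A = 170 × 70 = 11900.00, centroid at (85.00, 35.00).
removed quarter-circle: A = −¼π·20² = -314.16, centroid at (161.51, 61.51).
ΣA = 11585.84 in², ΣAX̄ = 960759.59 in³, ΣAȲ = 397175.52 in³.
X̄ = 960759.59/11585.84 = 82.93 in; Ȳ = 397175.52/11585.84 = 34.28 in.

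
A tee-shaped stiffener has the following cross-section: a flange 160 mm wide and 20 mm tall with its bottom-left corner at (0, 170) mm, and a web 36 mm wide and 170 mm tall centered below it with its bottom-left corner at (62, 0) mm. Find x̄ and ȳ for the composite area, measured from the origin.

web: A = 36 × 170 = 6120.00, centroid at (80.00, 85.00).
flange: A = 160 × 20 = 3200.00, centroid at (80.00, 180.00).
ΣA = 9320.00 mm²
ΣAx̄ = (6120.00)(80.00) + (3200.00)(80.00) = 745600.00 mm³
ΣAȳ = (6120.00)(85.00) + (3200.00)(180.00) = 1096200.00 mm³
x̄ = 745600.00 / 9320.00 = 80.00 mm
ȳ = 1096200.00 / 9320.00 = 117.62 mm

x̄ = 80.00 mm, ȳ = 117.62 mm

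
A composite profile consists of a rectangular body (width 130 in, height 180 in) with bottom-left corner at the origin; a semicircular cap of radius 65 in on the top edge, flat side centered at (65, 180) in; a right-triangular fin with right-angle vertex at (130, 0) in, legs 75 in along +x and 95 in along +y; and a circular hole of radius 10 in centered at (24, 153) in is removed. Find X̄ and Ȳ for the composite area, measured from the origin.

X̄ = 75.02 in, Ȳ = 106.61 in

rectangular body: A = 130 × 180 = 23400.00, centroid at (65.00, 90.00).
semicircular top: A = ½π·65² = 6636.61, centroid at (65.00, 207.59).
triangular fin: A = ½·75·95 = 3562.50, centroid at (155.00, 31.67).
hole: A = −π·10² = -314.16, centroid at (24.00, 153.00).
ΣA = 33284.96 in²
ΣAX̄ = (23400.00)(65.00) + (6636.61)(65.00) + (3562.50)(155.00) + (-314.16)(24.00) = 2497027.62 in³
ΣAȲ = (23400.00)(90.00) + (6636.61)(207.59) + (3562.50)(31.67) + (-314.16)(153.00) = 3548420.07 in³
X̄ = 2497027.62 / 33284.96 = 75.02 in
Ȳ = 3548420.07 / 33284.96 = 106.61 in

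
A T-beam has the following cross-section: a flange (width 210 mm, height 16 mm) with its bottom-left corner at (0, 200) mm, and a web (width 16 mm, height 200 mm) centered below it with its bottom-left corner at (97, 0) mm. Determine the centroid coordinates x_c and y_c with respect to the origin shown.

web: A = 16 × 200 = 3200.00, centroid at (105.00, 100.00).
flange: A = 210 × 16 = 3360.00, centroid at (105.00, 208.00).
ΣA = 6560.00 mm², ΣAx_c = 688800.00 mm³, ΣAy_c = 1018880.00 mm³.
x_c = 688800.00/6560.00 = 105.00 mm; y_c = 1018880.00/6560.00 = 155.32 mm.

x_c = 105.00 mm, y_c = 155.32 mm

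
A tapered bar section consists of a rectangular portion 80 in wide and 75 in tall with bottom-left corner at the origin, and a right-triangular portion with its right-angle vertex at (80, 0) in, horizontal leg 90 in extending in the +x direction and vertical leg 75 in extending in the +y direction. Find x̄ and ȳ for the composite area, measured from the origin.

x̄ = 65.20 in, ȳ = 33.00 in

rectangular portion: A = 80 × 75 = 6000.00, centroid at (40.00, 37.50).
triangular portion: A = ½·90·75 = 3375.00, centroid at (110.00, 25.00).
ΣA = 9375.00 in², ΣAx̄ = 611250.00 in³, ΣAȳ = 309375.00 in³.
x̄ = 611250.00/9375.00 = 65.20 in; ȳ = 309375.00/9375.00 = 33.00 in.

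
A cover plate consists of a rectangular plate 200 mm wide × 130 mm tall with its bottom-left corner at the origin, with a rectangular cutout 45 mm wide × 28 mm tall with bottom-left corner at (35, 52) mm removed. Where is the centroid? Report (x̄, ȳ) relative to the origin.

x̄ = 102.16 mm, ȳ = 64.95 mm

plate: A = 200 × 130 = 26000.00, centroid at (100.00, 65.00).
hole: A = −(45 × 28) = -1260.00, centroid at (57.50, 66.00).
ΣA = 24740.00 mm²
ΣAx̄ = (26000.00)(100.00) + (-1260.00)(57.50) = 2527550.00 mm³
ΣAȳ = (26000.00)(65.00) + (-1260.00)(66.00) = 1606840.00 mm³
x̄ = 2527550.00 / 24740.00 = 102.16 mm
ȳ = 1606840.00 / 24740.00 = 64.95 mm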